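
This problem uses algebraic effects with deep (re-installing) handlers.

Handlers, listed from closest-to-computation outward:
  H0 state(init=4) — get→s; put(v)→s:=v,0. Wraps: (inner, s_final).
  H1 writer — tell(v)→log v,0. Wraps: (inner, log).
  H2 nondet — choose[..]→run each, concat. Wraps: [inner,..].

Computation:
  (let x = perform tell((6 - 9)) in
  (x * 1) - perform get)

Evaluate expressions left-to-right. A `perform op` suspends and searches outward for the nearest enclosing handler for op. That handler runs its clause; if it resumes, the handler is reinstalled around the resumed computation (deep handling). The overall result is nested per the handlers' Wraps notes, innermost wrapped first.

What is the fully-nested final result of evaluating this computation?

Working:
tell(-3) @ H1 ⇒ log+=-3
get @ H0 ⇒ 4
H0 returns (-4, 4)
H1 returns ((-4, 4), (-3))
H2 returns [((-4, 4), (-3))]
= [((-4, 4), (-3))]

Answer: [((-4, 4), (-3))]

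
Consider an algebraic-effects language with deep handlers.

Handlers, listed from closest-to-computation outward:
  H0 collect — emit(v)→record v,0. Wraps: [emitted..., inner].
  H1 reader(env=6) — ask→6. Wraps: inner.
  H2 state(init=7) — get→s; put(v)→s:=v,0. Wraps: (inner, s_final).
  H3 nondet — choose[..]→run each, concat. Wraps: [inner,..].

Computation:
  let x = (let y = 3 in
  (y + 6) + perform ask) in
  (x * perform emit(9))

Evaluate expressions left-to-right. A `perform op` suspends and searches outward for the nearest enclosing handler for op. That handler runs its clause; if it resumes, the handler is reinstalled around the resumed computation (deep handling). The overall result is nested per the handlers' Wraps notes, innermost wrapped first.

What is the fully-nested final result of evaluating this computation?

Answer: [([9, 0], 7)]

Step-by-step:
ask @ H1 ⇒ 6
emit(9) @ H0 ⇒ out+=9
H0 returns [9, 0]
H1 returns [9, 0]
H2 returns ([9, 0], 7)
H3 returns [([9, 0], 7)]
= [([9, 0], 7)]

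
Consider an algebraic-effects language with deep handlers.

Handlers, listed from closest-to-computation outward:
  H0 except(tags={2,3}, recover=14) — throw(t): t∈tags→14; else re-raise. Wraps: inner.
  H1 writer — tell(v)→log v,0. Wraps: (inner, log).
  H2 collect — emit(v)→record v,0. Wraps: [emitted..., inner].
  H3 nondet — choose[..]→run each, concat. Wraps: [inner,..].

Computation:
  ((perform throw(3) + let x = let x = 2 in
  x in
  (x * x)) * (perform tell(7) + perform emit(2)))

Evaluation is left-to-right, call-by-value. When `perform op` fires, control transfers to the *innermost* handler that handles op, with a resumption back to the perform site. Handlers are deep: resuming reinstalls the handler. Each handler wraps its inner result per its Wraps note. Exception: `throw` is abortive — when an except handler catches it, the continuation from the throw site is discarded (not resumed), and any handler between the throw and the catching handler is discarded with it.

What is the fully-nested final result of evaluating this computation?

Evaluation trace:
throw(3) @ H0 caught ⇒ 14
H1 returns (14, ())
H2 returns [(14, ())]
H3 returns [[(14, ())]]
= [[(14, ())]]

Answer: [[(14, ())]]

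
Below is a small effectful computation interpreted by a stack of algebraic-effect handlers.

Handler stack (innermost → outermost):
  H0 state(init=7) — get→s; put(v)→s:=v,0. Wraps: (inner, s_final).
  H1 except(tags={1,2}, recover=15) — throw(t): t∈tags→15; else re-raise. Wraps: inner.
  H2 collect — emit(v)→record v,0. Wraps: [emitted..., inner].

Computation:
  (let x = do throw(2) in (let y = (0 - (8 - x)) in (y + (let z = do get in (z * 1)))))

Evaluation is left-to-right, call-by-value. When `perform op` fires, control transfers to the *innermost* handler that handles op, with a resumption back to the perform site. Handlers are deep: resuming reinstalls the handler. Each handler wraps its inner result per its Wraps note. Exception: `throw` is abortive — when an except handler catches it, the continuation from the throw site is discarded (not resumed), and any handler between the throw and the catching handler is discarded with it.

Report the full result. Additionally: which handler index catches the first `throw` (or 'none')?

Answer: [15] ; first throw caught by: H1

Working:
throw(2) @ H1 caught ⇒ 15
H2 returns [15]
= [15]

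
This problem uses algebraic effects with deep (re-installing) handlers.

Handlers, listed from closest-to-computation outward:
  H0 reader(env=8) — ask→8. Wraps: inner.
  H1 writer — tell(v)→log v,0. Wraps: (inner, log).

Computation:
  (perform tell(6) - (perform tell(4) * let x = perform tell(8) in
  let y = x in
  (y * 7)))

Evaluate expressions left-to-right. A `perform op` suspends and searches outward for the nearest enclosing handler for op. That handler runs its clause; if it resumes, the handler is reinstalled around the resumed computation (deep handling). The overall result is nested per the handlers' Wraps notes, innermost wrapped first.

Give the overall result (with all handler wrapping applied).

Answer: (0, (6, 4, 8))

Working:
tell(6) @ H1 ⇒ log+=6
tell(4) @ H1 ⇒ log+=4
tell(8) @ H1 ⇒ log+=8
H0 returns 0
H1 returns (0, (6, 4, 8))
= (0, (6, 4, 8))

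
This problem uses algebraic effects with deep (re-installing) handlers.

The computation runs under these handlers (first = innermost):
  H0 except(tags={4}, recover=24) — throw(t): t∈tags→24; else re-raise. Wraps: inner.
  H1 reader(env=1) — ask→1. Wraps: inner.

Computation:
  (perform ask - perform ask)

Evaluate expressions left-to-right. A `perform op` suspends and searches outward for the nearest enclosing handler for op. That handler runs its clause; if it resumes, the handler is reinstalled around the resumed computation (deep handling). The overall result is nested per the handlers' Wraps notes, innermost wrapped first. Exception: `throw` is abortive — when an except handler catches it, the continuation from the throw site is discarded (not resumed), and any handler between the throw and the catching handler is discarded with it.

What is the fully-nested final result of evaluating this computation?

Step-by-step:
ask @ H1 ⇒ 1
ask @ H1 ⇒ 1
H0 returns 0
H1 returns 0
= 0

Answer: 0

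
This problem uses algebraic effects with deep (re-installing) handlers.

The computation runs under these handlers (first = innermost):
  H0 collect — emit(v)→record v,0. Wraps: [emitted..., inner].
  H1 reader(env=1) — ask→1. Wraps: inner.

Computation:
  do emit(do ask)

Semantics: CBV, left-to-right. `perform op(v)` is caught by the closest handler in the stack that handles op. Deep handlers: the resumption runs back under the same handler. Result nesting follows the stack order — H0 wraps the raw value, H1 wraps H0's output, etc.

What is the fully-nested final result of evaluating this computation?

Evaluation trace:
ask @ H1 ⇒ 1
emit(1) @ H0 ⇒ out+=1
H0 returns [1, 0]
H1 returns [1, 0]
= [1, 0]

Answer: [1, 0]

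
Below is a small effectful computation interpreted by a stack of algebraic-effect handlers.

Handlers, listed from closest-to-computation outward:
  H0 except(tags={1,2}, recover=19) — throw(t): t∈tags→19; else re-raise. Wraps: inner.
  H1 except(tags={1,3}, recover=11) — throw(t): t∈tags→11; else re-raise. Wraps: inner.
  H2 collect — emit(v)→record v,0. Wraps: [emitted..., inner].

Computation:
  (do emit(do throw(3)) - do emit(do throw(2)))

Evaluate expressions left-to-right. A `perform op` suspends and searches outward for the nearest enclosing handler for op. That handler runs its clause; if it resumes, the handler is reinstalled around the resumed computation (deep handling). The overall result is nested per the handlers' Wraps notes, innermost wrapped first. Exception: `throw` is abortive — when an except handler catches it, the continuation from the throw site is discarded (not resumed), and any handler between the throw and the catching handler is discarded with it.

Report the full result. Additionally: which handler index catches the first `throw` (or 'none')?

Working:
throw(3) @ H0 re-raised
throw(3) @ H1 caught ⇒ 11
H2 returns [11]
= [11]

Answer: [11] ; first throw caught by: H1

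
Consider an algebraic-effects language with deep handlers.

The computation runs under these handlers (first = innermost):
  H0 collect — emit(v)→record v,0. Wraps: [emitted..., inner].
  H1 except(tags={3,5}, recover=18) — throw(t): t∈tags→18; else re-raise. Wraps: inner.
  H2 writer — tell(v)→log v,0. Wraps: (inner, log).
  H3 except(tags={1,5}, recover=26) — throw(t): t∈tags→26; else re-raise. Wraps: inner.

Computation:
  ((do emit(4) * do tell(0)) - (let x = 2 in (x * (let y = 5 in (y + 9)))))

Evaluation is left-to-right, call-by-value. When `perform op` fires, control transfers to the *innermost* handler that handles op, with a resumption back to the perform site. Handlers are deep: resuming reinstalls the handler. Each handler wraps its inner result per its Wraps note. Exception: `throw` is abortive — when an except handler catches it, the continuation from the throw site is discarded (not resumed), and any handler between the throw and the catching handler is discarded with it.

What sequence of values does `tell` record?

Answer: (0)

Step-by-step:
emit(4) @ H0 ⇒ out+=4
tell(0) @ H2 ⇒ log+=0
H0 returns [4, -28]
H1 returns [4, -28]
H2 returns ([4, -28], (0))
H3 returns ([4, -28], (0))
= ([4, -28], (0))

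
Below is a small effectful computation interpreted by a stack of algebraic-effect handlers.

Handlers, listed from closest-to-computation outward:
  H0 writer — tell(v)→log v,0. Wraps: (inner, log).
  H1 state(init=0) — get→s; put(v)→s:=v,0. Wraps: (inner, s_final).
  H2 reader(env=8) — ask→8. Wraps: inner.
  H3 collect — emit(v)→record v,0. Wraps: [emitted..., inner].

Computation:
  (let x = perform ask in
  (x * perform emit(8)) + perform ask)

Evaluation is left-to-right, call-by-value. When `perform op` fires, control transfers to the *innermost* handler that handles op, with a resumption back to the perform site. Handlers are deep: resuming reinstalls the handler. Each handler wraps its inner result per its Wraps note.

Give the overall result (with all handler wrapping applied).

Working:
ask @ H2 ⇒ 8
emit(8) @ H3 ⇒ out+=8
ask @ H2 ⇒ 8
H0 returns (8, ())
H1 returns ((8, ()), 0)
H2 returns ((8, ()), 0)
H3 returns [8, ((8, ()), 0)]
= [8, ((8, ()), 0)]

Answer: [8, ((8, ()), 0)]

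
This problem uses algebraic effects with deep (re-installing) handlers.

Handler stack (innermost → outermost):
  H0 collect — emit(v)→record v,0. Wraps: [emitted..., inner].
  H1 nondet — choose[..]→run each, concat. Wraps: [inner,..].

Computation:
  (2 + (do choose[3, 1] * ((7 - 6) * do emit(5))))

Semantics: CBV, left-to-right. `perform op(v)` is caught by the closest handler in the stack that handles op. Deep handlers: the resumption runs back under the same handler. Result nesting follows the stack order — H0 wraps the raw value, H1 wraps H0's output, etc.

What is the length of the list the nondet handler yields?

Step-by-step:
choose[3, 1] @ H1
  branch[0] choose=3:
    emit(5) @ H0 ⇒ out+=5
    H0 returns [5, 2]
    H1 returns [[5, 2]]
  branch[1] choose=1:
    emit(5) @ H0 ⇒ out+=5
    H0 returns [5, 2]
    H1 returns [[5, 2]]
= [[5, 2], [5, 2]]

Answer: 2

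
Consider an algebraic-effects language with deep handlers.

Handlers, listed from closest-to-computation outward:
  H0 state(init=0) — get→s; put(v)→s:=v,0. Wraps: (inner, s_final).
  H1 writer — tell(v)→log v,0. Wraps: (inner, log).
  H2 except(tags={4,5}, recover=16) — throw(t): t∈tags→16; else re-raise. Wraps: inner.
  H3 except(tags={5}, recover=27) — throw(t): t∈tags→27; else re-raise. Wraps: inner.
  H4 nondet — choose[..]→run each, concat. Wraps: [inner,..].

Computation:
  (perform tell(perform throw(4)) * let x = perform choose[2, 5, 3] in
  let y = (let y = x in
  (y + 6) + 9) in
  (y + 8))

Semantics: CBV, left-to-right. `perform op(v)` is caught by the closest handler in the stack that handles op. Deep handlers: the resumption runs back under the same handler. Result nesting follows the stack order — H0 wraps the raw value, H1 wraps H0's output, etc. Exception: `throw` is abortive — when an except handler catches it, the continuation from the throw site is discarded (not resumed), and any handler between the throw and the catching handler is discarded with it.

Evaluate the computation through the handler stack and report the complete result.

Step-by-step:
throw(4) @ H2 caught ⇒ 16
H3 returns 16
H4 returns [16]
= [16]

Answer: [16]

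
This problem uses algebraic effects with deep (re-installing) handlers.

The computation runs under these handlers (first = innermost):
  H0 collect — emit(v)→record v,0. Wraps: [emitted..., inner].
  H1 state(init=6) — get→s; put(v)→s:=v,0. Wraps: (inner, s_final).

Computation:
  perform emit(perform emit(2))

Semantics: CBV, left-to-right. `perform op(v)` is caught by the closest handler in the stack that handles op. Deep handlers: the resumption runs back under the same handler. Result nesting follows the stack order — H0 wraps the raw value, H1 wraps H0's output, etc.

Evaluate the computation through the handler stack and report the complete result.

Evaluation trace:
emit(2) @ H0 ⇒ out+=2
emit(0) @ H0 ⇒ out+=0
H0 returns [2, 0, 0]
H1 returns ([2, 0, 0], 6)
= ([2, 0, 0], 6)

Answer: ([2, 0, 0], 6)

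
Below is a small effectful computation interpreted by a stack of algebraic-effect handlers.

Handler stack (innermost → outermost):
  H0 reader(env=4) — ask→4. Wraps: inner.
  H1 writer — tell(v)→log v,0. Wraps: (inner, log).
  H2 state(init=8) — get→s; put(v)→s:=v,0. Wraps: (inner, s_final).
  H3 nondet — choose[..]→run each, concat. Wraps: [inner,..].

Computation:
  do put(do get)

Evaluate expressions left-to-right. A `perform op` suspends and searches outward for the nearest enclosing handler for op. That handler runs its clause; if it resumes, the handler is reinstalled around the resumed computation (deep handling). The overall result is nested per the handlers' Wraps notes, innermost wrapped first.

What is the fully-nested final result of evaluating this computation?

Answer: [((0, ()), 8)]

Step-by-step:
get @ H2 ⇒ 8
put(8) @ H2 ⇒ s:=8
H0 returns 0
H1 returns (0, ())
H2 returns ((0, ()), 8)
H3 returns [((0, ()), 8)]
= [((0, ()), 8)]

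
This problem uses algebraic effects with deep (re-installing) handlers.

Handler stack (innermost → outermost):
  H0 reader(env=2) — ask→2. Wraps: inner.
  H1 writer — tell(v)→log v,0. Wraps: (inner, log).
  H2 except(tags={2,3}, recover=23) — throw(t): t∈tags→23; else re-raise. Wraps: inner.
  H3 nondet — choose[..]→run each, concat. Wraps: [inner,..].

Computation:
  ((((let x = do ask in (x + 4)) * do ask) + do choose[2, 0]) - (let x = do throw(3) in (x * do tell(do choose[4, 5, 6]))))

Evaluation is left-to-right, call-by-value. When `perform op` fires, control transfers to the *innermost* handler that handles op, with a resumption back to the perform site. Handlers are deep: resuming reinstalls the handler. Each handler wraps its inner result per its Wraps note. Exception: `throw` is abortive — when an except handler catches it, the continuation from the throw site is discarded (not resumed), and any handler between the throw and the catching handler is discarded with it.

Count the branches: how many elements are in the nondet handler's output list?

Step-by-step:
ask @ H0 ⇒ 2
ask @ H0 ⇒ 2
choose[2, 0] @ H3
  branch[0] choose=2:
    throw(3) @ H2 caught ⇒ 23
    H3 returns [23]
  branch[1] choose=0:
    throw(3) @ H2 caught ⇒ 23
    H3 returns [23]
= [23, 23]

Answer: 2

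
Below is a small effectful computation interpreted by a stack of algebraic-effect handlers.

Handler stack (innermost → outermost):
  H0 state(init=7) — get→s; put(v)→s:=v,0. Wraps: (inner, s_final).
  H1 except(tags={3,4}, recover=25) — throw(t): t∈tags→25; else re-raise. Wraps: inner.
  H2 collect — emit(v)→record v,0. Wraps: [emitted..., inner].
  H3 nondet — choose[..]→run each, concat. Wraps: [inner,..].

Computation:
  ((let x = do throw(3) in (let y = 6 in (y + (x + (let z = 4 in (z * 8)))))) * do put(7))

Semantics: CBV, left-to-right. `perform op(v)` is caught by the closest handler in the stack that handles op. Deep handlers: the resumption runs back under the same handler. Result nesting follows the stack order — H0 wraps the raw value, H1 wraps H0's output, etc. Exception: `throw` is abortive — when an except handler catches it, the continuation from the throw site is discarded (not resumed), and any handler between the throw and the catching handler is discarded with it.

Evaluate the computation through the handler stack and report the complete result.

Working:
throw(3) @ H1 caught ⇒ 25
H2 returns [25]
H3 returns [[25]]
= [[25]]

Answer: [[25]]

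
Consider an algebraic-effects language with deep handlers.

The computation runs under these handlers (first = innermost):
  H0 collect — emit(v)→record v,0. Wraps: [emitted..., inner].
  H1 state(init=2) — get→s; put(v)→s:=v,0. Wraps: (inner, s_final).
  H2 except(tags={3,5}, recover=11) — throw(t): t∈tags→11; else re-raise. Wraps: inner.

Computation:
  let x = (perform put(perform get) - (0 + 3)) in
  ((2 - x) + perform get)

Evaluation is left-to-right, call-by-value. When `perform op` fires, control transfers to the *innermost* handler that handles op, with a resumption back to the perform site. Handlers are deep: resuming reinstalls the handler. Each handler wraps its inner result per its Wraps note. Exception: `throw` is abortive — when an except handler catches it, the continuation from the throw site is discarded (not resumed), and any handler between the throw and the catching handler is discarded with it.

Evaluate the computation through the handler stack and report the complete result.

Step-by-step:
get @ H1 ⇒ 2
put(2) @ H1 ⇒ s:=2
get @ H1 ⇒ 2
H0 returns [7]
H1 returns ([7], 2)
H2 returns ([7], 2)
= ([7], 2)

Answer: ([7], 2)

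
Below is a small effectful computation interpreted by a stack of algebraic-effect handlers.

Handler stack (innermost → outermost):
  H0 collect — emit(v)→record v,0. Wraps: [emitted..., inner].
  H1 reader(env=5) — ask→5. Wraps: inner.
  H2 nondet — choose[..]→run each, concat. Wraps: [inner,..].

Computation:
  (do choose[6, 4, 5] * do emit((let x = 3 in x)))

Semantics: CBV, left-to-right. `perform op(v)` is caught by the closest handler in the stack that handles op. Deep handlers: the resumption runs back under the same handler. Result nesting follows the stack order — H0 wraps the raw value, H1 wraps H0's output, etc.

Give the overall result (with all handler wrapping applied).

Answer: [[3, 0], [3, 0], [3, 0]]

Step-by-step:
choose[6, 4, 5] @ H2
  branch[0] choose=6:
    emit(3) @ H0 ⇒ out+=3
    H0 returns [3, 0]
    H1 returns [3, 0]
    H2 returns [[3, 0]]
  branch[1] choose=4:
    emit(3) @ H0 ⇒ out+=3
    H0 returns [3, 0]
    H1 returns [3, 0]
    H2 returns [[3, 0]]
  branch[2] choose=5:
    emit(3) @ H0 ⇒ out+=3
    H0 returns [3, 0]
    H1 returns [3, 0]
    H2 returns [[3, 0]]
= [[3, 0], [3, 0], [3, 0]]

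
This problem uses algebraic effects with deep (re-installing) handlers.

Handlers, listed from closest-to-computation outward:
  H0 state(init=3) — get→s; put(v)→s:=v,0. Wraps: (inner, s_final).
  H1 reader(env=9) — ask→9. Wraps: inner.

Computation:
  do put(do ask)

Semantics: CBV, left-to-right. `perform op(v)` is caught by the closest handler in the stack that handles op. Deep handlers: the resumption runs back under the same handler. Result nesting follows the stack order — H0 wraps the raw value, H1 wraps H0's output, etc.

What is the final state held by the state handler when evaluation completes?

Answer: 9

Working:
ask @ H1 ⇒ 9
put(9) @ H0 ⇒ s:=9
H0 returns (0, 9)
H1 returns (0, 9)
= (0, 9)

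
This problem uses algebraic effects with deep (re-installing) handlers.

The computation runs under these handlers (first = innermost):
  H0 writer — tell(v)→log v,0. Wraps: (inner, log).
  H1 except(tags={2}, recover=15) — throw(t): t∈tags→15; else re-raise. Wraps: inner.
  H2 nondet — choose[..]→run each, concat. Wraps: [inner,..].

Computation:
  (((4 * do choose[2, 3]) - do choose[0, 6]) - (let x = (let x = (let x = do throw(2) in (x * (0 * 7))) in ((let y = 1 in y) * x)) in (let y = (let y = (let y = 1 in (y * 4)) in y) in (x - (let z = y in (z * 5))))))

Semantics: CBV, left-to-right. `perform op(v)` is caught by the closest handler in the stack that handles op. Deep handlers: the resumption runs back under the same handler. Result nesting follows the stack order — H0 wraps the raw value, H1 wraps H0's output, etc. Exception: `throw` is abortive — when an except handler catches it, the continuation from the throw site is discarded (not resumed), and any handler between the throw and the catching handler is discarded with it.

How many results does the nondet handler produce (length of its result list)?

Step-by-step:
choose[2, 3] @ H2
  branch[0] choose=2:
    choose[0, 6] @ H2
      branch[0] choose=0:
        throw(2) @ H1 caught ⇒ 15
        H2 returns [15]
      branch[1] choose=6:
        throw(2) @ H1 caught ⇒ 15
        H2 returns [15]
  branch[1] choose=3:
    choose[0, 6] @ H2
      branch[0] choose=0:
        throw(2) @ H1 caught ⇒ 15
        H2 returns [15]
      branch[1] choose=6:
        throw(2) @ H1 caught ⇒ 15
        H2 returns [15]
= [15, 15, 15, 15]

Answer: 4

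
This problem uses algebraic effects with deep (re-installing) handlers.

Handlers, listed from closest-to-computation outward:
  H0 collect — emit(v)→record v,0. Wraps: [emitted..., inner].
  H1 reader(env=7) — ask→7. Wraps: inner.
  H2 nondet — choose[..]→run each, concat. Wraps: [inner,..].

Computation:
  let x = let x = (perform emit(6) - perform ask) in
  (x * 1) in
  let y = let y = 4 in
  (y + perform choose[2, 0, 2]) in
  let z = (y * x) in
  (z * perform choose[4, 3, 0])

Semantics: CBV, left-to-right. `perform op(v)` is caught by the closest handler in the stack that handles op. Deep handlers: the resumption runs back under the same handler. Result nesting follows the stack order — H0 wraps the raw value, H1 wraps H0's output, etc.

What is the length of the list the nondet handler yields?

Answer: 9

Step-by-step:
emit(6) @ H0 ⇒ out+=6
ask @ H1 ⇒ 7
choose[2, 0, 2] @ H2
  branch[0] choose=2:
    choose[4, 3, 0] @ H2
      branch[0] choose=4:
        H0 returns [6, -168]
        H1 returns [6, -168]
        H2 returns [[6, -168]]
      branch[1] choose=3:
        H0 returns [6, -126]
        H1 returns [6, -126]
        H2 returns [[6, -126]]
      branch[2] choose=0:
        H0 returns [6, 0]
        H1 returns [6, 0]
        H2 returns [[6, 0]]
  branch[1] choose=0:
    choose[4, 3, 0] @ H2
      branch[0] choose=4:
        H0 returns [6, -112]
        H1 returns [6, -112]
        H2 returns [[6, -112]]
      branch[1] choose=3:
        H0 returns [6, -84]
        H1 returns [6, -84]
        H2 returns [[6, -84]]
      branch[2] choose=0:
        H0 returns [6, 0]
        H1 returns [6, 0]
        H2 returns [[6, 0]]
  branch[2] choose=2:
    choose[4, 3, 0] @ H2
      branch[0] choose=4:
        H0 returns [6, -168]
        H1 returns [6, -168]
        H2 returns [[6, -168]]
      branch[1] choose=3:
        H0 returns [6, -126]
        H1 returns [6, -126]
        H2 returns [[6, -126]]
      branch[2] choose=0:
        H0 returns [6, 0]
        H1 returns [6, 0]
        H2 returns [[6, 0]]
= [[6, -168], [6, -126], [6, 0], [6, -112], [6, -84], [6, 0], [6, -168], [6, -126], [6, 0]]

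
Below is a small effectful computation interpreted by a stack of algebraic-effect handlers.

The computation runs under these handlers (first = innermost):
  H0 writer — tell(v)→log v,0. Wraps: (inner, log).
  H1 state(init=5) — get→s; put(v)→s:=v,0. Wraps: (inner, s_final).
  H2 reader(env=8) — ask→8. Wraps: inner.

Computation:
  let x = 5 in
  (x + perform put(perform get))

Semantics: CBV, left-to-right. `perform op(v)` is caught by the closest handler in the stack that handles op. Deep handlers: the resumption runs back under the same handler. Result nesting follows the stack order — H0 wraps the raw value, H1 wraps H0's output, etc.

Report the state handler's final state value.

Working:
get @ H1 ⇒ 5
put(5) @ H1 ⇒ s:=5
H0 returns (5, ())
H1 returns ((5, ()), 5)
H2 returns ((5, ()), 5)
= ((5, ()), 5)

Answer: 5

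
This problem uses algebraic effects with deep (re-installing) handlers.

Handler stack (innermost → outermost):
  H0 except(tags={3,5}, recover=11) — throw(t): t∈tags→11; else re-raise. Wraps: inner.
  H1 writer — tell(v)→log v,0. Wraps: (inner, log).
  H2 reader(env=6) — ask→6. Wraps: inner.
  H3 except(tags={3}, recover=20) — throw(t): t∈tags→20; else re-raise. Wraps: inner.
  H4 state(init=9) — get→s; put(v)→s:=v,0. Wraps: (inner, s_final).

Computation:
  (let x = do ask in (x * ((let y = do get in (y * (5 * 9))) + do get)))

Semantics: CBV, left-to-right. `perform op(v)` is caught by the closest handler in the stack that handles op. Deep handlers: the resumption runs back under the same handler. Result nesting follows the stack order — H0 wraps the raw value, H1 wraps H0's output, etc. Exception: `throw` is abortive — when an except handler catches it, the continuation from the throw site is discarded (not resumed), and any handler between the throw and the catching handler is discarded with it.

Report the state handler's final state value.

Answer: 9

Evaluation trace:
ask @ H2 ⇒ 6
get @ H4 ⇒ 9
get @ H4 ⇒ 9
H0 returns 2484
H1 returns (2484, ())
H2 returns (2484, ())
H3 returns (2484, ())
H4 returns ((2484, ()), 9)
= ((2484, ()), 9)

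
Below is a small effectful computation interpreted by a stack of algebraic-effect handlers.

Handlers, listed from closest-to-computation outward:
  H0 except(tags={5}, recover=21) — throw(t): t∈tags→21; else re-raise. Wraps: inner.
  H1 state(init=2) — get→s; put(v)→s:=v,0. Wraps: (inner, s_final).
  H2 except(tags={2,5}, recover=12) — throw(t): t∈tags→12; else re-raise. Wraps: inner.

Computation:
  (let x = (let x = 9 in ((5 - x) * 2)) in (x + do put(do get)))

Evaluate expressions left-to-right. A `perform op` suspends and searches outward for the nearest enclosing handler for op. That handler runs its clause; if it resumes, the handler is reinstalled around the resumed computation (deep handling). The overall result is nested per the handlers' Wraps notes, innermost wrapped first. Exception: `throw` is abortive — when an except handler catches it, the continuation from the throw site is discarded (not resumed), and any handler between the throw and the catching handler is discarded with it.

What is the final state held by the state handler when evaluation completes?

Answer: 2

Evaluation trace:
get @ H1 ⇒ 2
put(2) @ H1 ⇒ s:=2
H0 returns -8
H1 returns (-8, 2)
H2 returns (-8, 2)
= (-8, 2)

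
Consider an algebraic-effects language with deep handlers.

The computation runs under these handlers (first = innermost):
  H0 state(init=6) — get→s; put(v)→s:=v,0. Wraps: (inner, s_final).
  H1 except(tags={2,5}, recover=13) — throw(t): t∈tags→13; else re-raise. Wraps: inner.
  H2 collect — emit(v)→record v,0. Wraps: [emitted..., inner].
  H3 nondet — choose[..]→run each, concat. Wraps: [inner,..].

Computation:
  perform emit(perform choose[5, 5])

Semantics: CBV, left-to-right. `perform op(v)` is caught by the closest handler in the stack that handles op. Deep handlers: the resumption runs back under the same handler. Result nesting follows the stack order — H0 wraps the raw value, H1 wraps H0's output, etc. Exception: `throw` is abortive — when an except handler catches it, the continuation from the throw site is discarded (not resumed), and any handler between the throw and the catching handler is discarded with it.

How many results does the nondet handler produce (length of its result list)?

Evaluation trace:
choose[5, 5] @ H3
  branch[0] choose=5:
    emit(5) @ H2 ⇒ out+=5
    H0 returns (0, 6)
    H1 returns (0, 6)
    H2 returns [5, (0, 6)]
    H3 returns [[5, (0, 6)]]
  branch[1] choose=5:
    emit(5) @ H2 ⇒ out+=5
    H0 returns (0, 6)
    H1 returns (0, 6)
    H2 returns [5, (0, 6)]
    H3 returns [[5, (0, 6)]]
= [[5, (0, 6)], [5, (0, 6)]]

Answer: 2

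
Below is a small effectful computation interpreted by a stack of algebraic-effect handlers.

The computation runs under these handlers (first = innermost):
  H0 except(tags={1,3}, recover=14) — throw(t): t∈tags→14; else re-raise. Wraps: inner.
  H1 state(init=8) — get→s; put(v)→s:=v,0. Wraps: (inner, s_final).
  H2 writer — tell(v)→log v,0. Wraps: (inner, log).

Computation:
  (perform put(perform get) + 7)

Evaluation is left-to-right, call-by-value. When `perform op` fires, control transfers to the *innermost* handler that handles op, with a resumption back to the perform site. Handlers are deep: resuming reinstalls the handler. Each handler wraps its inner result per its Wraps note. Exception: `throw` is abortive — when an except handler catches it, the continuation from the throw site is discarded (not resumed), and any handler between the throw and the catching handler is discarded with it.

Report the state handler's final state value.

Evaluation trace:
get @ H1 ⇒ 8
put(8) @ H1 ⇒ s:=8
H0 returns 7
H1 returns (7, 8)
H2 returns ((7, 8), ())
= ((7, 8), ())

Answer: 8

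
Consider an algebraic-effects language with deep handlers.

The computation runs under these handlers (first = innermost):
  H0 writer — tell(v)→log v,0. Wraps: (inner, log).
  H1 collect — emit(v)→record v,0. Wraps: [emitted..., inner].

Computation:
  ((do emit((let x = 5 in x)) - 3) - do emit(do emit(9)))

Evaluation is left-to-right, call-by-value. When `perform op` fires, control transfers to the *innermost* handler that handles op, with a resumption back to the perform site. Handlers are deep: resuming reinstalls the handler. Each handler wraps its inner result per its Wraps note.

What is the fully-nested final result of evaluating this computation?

Answer: [5, 9, 0, (-3, ())]

Evaluation trace:
emit(5) @ H1 ⇒ out+=5
emit(9) @ H1 ⇒ out+=9
emit(0) @ H1 ⇒ out+=0
H0 returns (-3, ())
H1 returns [5, 9, 0, (-3, ())]
= [5, 9, 0, (-3, ())]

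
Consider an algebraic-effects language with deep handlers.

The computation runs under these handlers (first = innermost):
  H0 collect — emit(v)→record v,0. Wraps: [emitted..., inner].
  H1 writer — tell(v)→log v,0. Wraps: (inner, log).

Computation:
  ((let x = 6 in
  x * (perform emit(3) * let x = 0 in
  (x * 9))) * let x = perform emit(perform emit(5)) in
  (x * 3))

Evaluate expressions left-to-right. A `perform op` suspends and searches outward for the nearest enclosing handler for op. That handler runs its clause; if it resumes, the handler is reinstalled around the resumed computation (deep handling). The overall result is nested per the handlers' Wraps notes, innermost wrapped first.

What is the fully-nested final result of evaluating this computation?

Evaluation trace:
emit(3) @ H0 ⇒ out+=3
emit(5) @ H0 ⇒ out+=5
emit(0) @ H0 ⇒ out+=0
H0 returns [3, 5, 0, 0]
H1 returns ([3, 5, 0, 0], ())
= ([3, 5, 0, 0], ())

Answer: ([3, 5, 0, 0], ())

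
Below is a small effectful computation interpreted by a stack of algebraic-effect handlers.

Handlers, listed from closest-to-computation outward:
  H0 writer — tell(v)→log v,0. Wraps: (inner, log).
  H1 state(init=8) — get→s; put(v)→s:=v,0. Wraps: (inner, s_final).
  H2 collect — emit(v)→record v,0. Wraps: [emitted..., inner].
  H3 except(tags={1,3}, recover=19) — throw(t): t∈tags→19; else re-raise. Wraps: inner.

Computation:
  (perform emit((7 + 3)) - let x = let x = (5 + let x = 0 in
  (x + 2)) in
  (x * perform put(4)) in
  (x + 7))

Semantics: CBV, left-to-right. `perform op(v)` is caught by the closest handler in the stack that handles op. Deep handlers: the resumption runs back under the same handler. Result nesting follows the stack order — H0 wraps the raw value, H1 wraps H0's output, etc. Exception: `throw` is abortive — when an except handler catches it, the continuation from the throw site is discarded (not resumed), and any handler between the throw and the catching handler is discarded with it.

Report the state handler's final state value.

Answer: 4

Evaluation trace:
emit(10) @ H2 ⇒ out+=10
put(4) @ H1 ⇒ s:=4
H0 returns (-7, ())
H1 returns ((-7, ()), 4)
H2 returns [10, ((-7, ()), 4)]
H3 returns [10, ((-7, ()), 4)]
= [10, ((-7, ()), 4)]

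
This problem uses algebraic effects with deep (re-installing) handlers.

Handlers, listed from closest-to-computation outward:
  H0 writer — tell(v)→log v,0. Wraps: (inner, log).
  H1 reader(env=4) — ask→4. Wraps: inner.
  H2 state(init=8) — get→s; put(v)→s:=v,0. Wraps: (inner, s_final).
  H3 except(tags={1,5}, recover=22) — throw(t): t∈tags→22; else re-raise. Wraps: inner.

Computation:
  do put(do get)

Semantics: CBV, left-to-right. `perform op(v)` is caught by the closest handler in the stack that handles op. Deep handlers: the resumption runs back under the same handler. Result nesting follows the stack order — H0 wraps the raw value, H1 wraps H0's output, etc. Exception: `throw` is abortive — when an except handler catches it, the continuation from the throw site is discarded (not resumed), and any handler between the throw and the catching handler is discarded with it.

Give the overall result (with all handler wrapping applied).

Working:
get @ H2 ⇒ 8
put(8) @ H2 ⇒ s:=8
H0 returns (0, ())
H1 returns (0, ())
H2 returns ((0, ()), 8)
H3 returns ((0, ()), 8)
= ((0, ()), 8)

Answer: ((0, ()), 8)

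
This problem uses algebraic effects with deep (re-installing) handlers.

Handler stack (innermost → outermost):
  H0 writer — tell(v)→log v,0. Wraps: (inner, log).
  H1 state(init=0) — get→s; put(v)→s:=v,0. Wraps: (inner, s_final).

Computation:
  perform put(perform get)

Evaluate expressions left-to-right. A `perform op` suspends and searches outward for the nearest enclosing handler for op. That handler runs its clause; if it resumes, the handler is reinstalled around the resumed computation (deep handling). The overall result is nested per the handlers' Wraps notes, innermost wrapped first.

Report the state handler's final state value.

Answer: 0

Working:
get @ H1 ⇒ 0
put(0) @ H1 ⇒ s:=0
H0 returns (0, ())
H1 returns ((0, ()), 0)
= ((0, ()), 0)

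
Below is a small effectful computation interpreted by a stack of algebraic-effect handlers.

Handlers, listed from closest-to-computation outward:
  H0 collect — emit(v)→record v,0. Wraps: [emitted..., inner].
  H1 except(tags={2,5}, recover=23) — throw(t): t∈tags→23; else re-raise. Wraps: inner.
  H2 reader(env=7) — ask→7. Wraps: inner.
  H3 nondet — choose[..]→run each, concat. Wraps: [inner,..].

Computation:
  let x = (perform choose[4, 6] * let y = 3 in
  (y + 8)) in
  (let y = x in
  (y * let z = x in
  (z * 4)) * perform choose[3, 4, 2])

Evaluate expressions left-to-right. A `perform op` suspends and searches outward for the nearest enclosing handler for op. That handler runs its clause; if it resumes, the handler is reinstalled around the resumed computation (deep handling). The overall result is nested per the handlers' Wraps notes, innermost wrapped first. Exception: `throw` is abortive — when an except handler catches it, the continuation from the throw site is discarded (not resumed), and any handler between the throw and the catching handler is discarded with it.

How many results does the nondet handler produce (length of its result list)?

Step-by-step:
choose[4, 6] @ H3
  branch[0] choose=4:
    choose[3, 4, 2] @ H3
      branch[0] choose=3:
        H0 returns [23232]
        H1 returns [23232]
        H2 returns [23232]
        H3 returns [[23232]]
      branch[1] choose=4:
        H0 returns [30976]
        H1 returns [30976]
        H2 returns [30976]
        H3 returns [[30976]]
      branch[2] choose=2:
        H0 returns [15488]
        H1 returns [15488]
        H2 returns [15488]
        H3 returns [[15488]]
  branch[1] choose=6:
    choose[3, 4, 2] @ H3
      branch[0] choose=3:
        H0 returns [52272]
        H1 returns [52272]
        H2 returns [52272]
        H3 returns [[52272]]
      branch[1] choose=4:
        H0 returns [69696]
        H1 returns [69696]
        H2 returns [69696]
        H3 returns [[69696]]
      branch[2] choose=2:
        H0 returns [34848]
        H1 returns [34848]
        H2 returns [34848]
        H3 returns [[34848]]
= [[23232], [30976], [15488], [52272], [69696], [34848]]

Answer: 6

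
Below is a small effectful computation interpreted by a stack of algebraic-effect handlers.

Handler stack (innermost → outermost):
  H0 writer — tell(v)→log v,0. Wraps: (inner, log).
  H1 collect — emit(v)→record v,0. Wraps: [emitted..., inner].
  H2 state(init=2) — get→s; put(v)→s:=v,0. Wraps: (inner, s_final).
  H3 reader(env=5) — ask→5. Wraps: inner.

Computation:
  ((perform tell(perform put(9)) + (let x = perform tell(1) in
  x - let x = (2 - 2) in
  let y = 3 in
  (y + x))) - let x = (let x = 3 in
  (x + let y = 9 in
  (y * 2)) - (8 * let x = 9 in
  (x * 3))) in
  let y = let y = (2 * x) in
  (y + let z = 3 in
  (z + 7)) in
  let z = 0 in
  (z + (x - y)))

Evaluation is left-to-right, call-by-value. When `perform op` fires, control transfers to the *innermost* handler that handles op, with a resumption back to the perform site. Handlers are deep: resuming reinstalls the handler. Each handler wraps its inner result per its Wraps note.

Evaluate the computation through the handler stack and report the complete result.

Working:
put(9) @ H2 ⇒ s:=9
tell(0) @ H0 ⇒ log+=0
tell(1) @ H0 ⇒ log+=1
H0 returns (-188, (0, 1))
H1 returns [(-188, (0, 1))]
H2 returns ([(-188, (0, 1))], 9)
H3 returns ([(-188, (0, 1))], 9)
= ([(-188, (0, 1))], 9)

Answer: ([(-188, (0, 1))], 9)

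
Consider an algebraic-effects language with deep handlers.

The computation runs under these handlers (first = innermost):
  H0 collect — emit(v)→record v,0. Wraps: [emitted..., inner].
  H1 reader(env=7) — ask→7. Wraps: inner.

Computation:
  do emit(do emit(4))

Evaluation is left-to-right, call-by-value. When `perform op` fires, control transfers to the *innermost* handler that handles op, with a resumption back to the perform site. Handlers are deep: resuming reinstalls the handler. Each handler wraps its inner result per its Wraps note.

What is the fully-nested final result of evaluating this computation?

Answer: [4, 0, 0]

Step-by-step:
emit(4) @ H0 ⇒ out+=4
emit(0) @ H0 ⇒ out+=0
H0 returns [4, 0, 0]
H1 returns [4, 0, 0]
= [4, 0, 0]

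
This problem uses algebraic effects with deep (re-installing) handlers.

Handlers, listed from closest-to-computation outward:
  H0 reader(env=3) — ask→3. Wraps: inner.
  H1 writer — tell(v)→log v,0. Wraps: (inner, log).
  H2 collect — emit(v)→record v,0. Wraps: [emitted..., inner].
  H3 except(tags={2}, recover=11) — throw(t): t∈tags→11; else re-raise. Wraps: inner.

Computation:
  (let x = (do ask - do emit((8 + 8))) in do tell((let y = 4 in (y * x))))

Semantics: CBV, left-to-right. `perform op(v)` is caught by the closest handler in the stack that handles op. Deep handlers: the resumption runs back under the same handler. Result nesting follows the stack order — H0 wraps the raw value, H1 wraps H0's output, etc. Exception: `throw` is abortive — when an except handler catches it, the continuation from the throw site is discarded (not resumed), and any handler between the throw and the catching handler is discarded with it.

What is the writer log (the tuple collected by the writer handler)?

Answer: (12)

Working:
ask @ H0 ⇒ 3
emit(16) @ H2 ⇒ out+=16
tell(12) @ H1 ⇒ log+=12
H0 returns 0
H1 returns (0, (12))
H2 returns [16, (0, (12))]
H3 returns [16, (0, (12))]
= [16, (0, (12))]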